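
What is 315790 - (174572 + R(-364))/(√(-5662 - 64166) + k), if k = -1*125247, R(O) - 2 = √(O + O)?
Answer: 2*(-√182 + 7263170*√33 + 19775962352*I)/(46*√33 + 125247*I) ≈ 3.1579e+5 + 0.0031559*I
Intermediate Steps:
R(O) = 2 + √2*√O (R(O) = 2 + √(O + O) = 2 + √(2*O) = 2 + √2*√O)
k = -125247
315790 - (174572 + R(-364))/(√(-5662 - 64166) + k) = 315790 - (174572 + (2 + √2*√(-364)))/(√(-5662 - 64166) - 125247) = 315790 - (174572 + (2 + √2*(2*I*√91)))/(√(-69828) - 125247) = 315790 - (174572 + (2 + 2*I*√182))/(46*I*√33 - 125247) = 315790 - (174574 + 2*I*√182)/(-125247 + 46*I*√33)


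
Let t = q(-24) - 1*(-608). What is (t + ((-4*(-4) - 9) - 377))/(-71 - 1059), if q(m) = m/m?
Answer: -239/1130 ≈ -0.21150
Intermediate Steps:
q(m) = 1
t = 609 (t = 1 - 1*(-608) = 1 + 608 = 609)
(t + ((-4*(-4) - 9) - 377))/(-71 - 1059) = (609 + ((-4*(-4) - 9) - 377))/(-71 - 1059) = (609 + ((16 - 9) - 377))/(-1130) = -(609 + (7 - 377))/1130 = -(609 - 370)/1130 = -1/1130*239 = -239/1130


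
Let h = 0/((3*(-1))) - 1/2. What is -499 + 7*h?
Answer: -1005/2 ≈ -502.50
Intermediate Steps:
h = -½ (h = 0/(-3) - 1*½ = 0*(-⅓) - ½ = 0 - ½ = -½ ≈ -0.50000)
-499 + 7*h = -499 + 7*(-½) = -499 - 7/2 = -1005/2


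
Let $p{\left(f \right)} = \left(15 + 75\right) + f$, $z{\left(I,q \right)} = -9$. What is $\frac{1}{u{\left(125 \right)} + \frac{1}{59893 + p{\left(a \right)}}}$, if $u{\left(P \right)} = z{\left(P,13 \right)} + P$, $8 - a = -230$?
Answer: $\frac{60221}{6985637} \approx 0.0086207$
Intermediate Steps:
$a = 238$ ($a = 8 - -230 = 8 + 230 = 238$)
$p{\left(f \right)} = 90 + f$
$u{\left(P \right)} = -9 + P$
$\frac{1}{u{\left(125 \right)} + \frac{1}{59893 + p{\left(a \right)}}} = \frac{1}{\left(-9 + 125\right) + \frac{1}{59893 + \left(90 + 238\right)}} = \frac{1}{116 + \frac{1}{59893 + 328}} = \frac{1}{116 + \frac{1}{60221}} = \frac{1}{\frac{6985637}{60221}} = \frac{60221}{6985637}$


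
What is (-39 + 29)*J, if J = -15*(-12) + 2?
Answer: -1820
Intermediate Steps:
J = 182 (J = 180 + 2 = 182)
(-39 + 29)*J = (-39 + 29)*182 = -10*182 = -1820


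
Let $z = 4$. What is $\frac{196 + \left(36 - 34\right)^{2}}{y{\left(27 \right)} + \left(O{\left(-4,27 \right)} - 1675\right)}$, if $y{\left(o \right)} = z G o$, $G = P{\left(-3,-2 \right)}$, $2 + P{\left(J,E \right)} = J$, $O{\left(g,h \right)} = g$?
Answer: $- \frac{200}{2219} \approx -0.090131$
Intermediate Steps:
$P{\left(J,E \right)} = -2 + J$
$G = -5$ ($G = -2 - 3 = -5$)
$y{\left(o \right)} = - 20 o$ ($y{\left(o \right)} = 4 \left(-5\right) o = - 20 o$)
$\frac{196 + \left(36 - 34\right)^{2}}{y{\left(27 \right)} + \left(O{\left(-4,27 \right)} - 1675\right)} = \frac{196 + \left(36 - 34\right)^{2}}{\left(-20\right) 27 - 1679} = \frac{196 + 2^{2}}{-540 - 1679} = \frac{196 + 4}{-540 - 1679} = \frac{200}{-2219} = 200 \left(- \frac{1}{2219}\right) = - \frac{200}{2219}$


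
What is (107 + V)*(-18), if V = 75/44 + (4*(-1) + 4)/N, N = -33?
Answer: -43047/22 ≈ -1956.7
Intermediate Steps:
V = 75/44 (V = 75/44 + (4*(-1) + 4)/(-33) = 75*(1/44) + (-4 + 4)*(-1/33) = 75/44 + 0*(-1/33) = 75/44 + 0 = 75/44 ≈ 1.7045)
(107 + V)*(-18) = (107 + 75/44)*(-18) = (4783/44)*(-18) = -43047/22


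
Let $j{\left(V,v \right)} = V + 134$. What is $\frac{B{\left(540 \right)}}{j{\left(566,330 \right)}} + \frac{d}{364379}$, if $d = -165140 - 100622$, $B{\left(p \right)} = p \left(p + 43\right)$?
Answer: $\frac{5726388169}{12753265} \approx 449.01$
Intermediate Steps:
$B{\left(p \right)} = p \left(43 + p\right)$
$d = -265762$
$j{\left(V,v \right)} = 134 + V$
$\frac{B{\left(540 \right)}}{j{\left(566,330 \right)}} + \frac{d}{364379} = \frac{540 \left(43 + 540\right)}{134 + 566} - \frac{265762}{364379} = \frac{540 \cdot 583}{700} - \frac{265762}{364379} = 314820 \cdot \frac{1}{700} - \frac{265762}{364379} = \frac{15741}{35} - \frac{265762}{364379} = \frac{5726388169}{12753265}$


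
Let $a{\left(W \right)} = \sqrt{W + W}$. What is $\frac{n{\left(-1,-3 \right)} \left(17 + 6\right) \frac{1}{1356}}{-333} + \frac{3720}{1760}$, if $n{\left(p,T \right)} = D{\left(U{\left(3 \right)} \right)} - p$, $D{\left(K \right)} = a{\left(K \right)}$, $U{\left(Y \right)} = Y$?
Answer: $\frac{5249119}{2483514} - \frac{23 \sqrt{6}}{451548} \approx 2.1135$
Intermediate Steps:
$a{\left(W \right)} = \sqrt{2} \sqrt{W}$ ($a{\left(W \right)} = \sqrt{2 W} = \sqrt{2} \sqrt{W}$)
$D{\left(K \right)} = \sqrt{2} \sqrt{K}$
$n{\left(p,T \right)} = \sqrt{6} - p$ ($n{\left(p,T \right)} = \sqrt{2} \sqrt{3} - p = \sqrt{6} - p$)
$\frac{n{\left(-1,-3 \right)} \left(17 + 6\right) \frac{1}{1356}}{-333} + \frac{3720}{1760} = \frac{\left(\sqrt{6} - -1\right) \left(17 + 6\right) \frac{1}{1356}}{-333} + \frac{3720}{1760} = \left(\sqrt{6} + 1\right) 23 \cdot \frac{1}{1356} \left(- \frac{1}{333}\right) + 3720 \cdot \frac{1}{1760} = \left(1 + \sqrt{6}\right) 23 \cdot \frac{1}{1356} \left(- \frac{1}{333}\right) + \frac{93}{44} = \left(23 + 23 \sqrt{6}\right) \frac{1}{1356} \left(- \frac{1}{333}\right) + \frac{93}{44} = \left(\frac{23}{1356} + \frac{23 \sqrt{6}}{1356}\right) \left(- \frac{1}{333}\right) + \frac{93}{44} = \left(- \frac{23}{451548} - \frac{23 \sqrt{6}}{451548}\right) + \frac{93}{44} = \frac{5249119}{2483514} - \frac{23 \sqrt{6}}{451548}$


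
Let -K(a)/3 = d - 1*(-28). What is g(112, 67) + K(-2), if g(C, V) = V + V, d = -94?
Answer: 332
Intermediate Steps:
g(C, V) = 2*V
K(a) = 198 (K(a) = -3*(-94 - 1*(-28)) = -3*(-94 + 28) = -3*(-66) = 198)
g(112, 67) + K(-2) = 2*67 + 198 = 134 + 198 = 332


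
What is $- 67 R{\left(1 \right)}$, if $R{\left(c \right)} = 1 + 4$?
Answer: $-335$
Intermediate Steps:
$R{\left(c \right)} = 5$
$- 67 R{\left(1 \right)} = \left(-67\right) 5 = -335$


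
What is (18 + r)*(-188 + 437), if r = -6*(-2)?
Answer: 7470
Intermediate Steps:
r = 12
(18 + r)*(-188 + 437) = (18 + 12)*(-188 + 437) = 30*249 = 7470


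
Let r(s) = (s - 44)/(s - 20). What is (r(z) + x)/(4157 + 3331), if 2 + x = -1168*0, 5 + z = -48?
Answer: -49/546624 ≈ -8.9641e-5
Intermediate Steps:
z = -53 (z = -5 - 48 = -53)
x = -2 (x = -2 - 1168*0 = -2 + 0 = -2)
r(s) = (-44 + s)/(-20 + s)
(r(z) + x)/(4157 + 3331) = ((-44 - 53)/(-20 - 53) - 2)/(4157 + 3331) = (-97/(-73) - 2)/7488 = (-1/73*(-97) - 2)*(1/7488) = (97/73 - 2)*(1/7488) = -49/73*1/7488 = -49/546624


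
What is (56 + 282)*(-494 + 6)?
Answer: -164944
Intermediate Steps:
(56 + 282)*(-494 + 6) = 338*(-488) = -164944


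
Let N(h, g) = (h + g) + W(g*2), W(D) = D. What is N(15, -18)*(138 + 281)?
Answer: -16341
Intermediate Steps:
N(h, g) = h + 3*g (N(h, g) = (h + g) + g*2 = (g + h) + 2*g = h + 3*g)
N(15, -18)*(138 + 281) = (15 + 3*(-18))*(138 + 281) = (15 - 54)*419 = -39*419 = -16341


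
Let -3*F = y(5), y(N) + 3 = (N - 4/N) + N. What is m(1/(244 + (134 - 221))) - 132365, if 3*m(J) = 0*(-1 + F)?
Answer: -132365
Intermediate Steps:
y(N) = -3 - 4/N + 2*N (y(N) = -3 + ((N - 4/N) + N) = -3 + (-4/N + 2*N) = -3 - 4/N + 2*N)
F = -31/15 (F = -(-3 - 4/5 + 2*5)/3 = -(-3 - 4*⅕ + 10)/3 = -(-3 - ⅘ + 10)/3 = -⅓*31/5 = -31/15 ≈ -2.0667)
m(J) = 0 (m(J) = (0*(-1 - 31/15))/3 = (0*(-46/15))/3 = (⅓)*0 = 0)
m(1/(244 + (134 - 221))) - 132365 = 0 - 132365 = -132365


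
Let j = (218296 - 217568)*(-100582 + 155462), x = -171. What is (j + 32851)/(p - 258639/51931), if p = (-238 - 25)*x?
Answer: 692162177707/778411408 ≈ 889.20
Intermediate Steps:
j = 39952640 (j = 728*54880 = 39952640)
p = 44973 (p = (-238 - 25)*(-171) = -263*(-171) = 44973)
(j + 32851)/(p - 258639/51931) = (39952640 + 32851)/(44973 - 258639/51931) = 39985491/(44973 - 258639*1/51931) = 39985491/(44973 - 258639/51931) = 39985491/(2335234224/51931) = 39985491*(51931/2335234224) = 692162177707/778411408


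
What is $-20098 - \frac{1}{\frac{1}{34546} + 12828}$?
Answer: $- \frac{8906551111268}{443156089} \approx -20098.0$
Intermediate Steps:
$-20098 - \frac{1}{\frac{1}{34546} + 12828} = -20098 - \frac{1}{\frac{443156089}{34546}} = -20098 - \frac{34546}{443156089} = - \frac{8906551111268}{443156089}$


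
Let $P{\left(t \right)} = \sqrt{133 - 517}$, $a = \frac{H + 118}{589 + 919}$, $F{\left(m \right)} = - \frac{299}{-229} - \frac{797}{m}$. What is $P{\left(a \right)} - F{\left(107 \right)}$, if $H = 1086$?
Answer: $\frac{150520}{24503} + 8 i \sqrt{6} \approx 6.1429 + 19.596 i$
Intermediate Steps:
$F{\left(m \right)} = \frac{299}{229} - \frac{797}{m}$ ($F{\left(m \right)} = \left(-299\right) \left(- \frac{1}{229}\right) - \frac{797}{m} = \frac{299}{229} - \frac{797}{m}$)
$a = \frac{301}{377}$ ($a = \frac{1086 + 118}{589 + 919} = \frac{1204}{1508} = 1204 \cdot \frac{1}{1508} = \frac{301}{377} \approx 0.79841$)
$P{\left(t \right)} = 8 i \sqrt{6}$ ($P{\left(t \right)} = \sqrt{-384} = 8 i \sqrt{6}$)
$P{\left(a \right)} - F{\left(107 \right)} = 8 i \sqrt{6} - \left(\frac{299}{229} - \frac{797}{107}\right) = 8 i \sqrt{6} - - \frac{150520}{24503} = 8 i \sqrt{6} + \frac{150520}{24503} = \frac{150520}{24503} + 8 i \sqrt{6}$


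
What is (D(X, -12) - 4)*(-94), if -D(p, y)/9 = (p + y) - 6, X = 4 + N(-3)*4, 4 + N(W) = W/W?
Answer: -21620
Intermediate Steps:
N(W) = -3 (N(W) = -4 + W/W = -4 + 1 = -3)
X = -8 (X = 4 - 3*4 = 4 - 12 = -8)
D(p, y) = 54 - 9*p - 9*y (D(p, y) = -9*((p + y) - 6) = -9*(-6 + p + y) = 54 - 9*p - 9*y)
(D(X, -12) - 4)*(-94) = ((54 - 9*(-8) - 9*(-12)) - 4)*(-94) = ((54 + 72 + 108) - 4)*(-94) = (234 - 4)*(-94) = 230*(-94) = -21620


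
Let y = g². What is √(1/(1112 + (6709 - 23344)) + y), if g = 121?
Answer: √9772706406/817 ≈ 121.00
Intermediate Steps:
y = 14641 (y = 121² = 14641)
√(1/(1112 + (6709 - 23344)) + y) = √(1/(1112 + (6709 - 23344)) + 14641) = √(1/(1112 - 16635) + 14641) = √(1/(-15523) + 14641) = √(-1/15523 + 14641) = √(227272242/15523) = √9772706406/817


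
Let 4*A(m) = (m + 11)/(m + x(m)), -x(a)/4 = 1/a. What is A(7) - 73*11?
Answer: -8023/10 ≈ -802.30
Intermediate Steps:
x(a) = -4/a
A(m) = (11 + m)/(4*(m - 4/m)) (A(m) = ((m + 11)/(m - 4/m))/4 = ((11 + m)/(m - 4/m))/4 = (11 + m)/(4*(m - 4/m)))
A(7) - 73*11 = (¼)*7*(11 + 7)/(-4 + 7²) - 73*11 = (¼)*7*18/(-4 + 49) - 803 = (¼)*7*18/45 - 803 = (¼)*7*(1/45)*18 - 803 = 7/10 - 803 = -8023/10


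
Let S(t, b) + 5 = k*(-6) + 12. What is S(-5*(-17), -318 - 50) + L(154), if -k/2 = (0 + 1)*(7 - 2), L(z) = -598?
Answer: -531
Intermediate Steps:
k = -10 (k = -2*(0 + 1)*(7 - 2) = -2*5 = -10)
S(t, b) = 67 (S(t, b) = -5 + (-10*(-6) + 12) = -5 + (60 + 12) = -5 + 72 = 67)
S(-5*(-17), -318 - 50) + L(154) = 67 - 598 = -531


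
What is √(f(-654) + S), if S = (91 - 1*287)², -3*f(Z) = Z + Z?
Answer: 2*√9713 ≈ 197.11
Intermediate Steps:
f(Z) = -2*Z/3 (f(Z) = -(Z + Z)/3 = -2*Z/3)
S = 38416 (S = (91 - 287)² = (-196)² = 38416)
√(f(-654) + S) = √(-⅔*(-654) + 38416) = √(436 + 38416) = √38852 = 2*√9713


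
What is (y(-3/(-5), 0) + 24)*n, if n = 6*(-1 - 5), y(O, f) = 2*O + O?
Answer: -4644/5 ≈ -928.80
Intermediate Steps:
y(O, f) = 3*O
n = -36 (n = 6*(-6) = -36)
(y(-3/(-5), 0) + 24)*n = (3*(-3/(-5)) + 24)*(-36) = (3*(-3*(-⅕)) + 24)*(-36) = (3*(⅗) + 24)*(-36) = (9/5 + 24)*(-36) = (129/5)*(-36) = -4644/5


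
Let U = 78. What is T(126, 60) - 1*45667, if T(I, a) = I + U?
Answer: -45463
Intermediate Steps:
T(I, a) = 78 + I (T(I, a) = I + 78 = 78 + I)
T(126, 60) - 1*45667 = (78 + 126) - 1*45667 = 204 - 45667 = -45463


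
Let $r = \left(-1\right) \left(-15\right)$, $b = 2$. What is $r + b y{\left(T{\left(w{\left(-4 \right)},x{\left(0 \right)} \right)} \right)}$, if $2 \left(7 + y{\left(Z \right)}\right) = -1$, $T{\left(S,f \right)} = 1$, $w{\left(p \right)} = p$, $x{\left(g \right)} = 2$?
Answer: $0$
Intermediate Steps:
$r = 15$
$y{\left(Z \right)} = - \frac{15}{2}$ ($y{\left(Z \right)} = -7 + \frac{1}{2} \left(-1\right) = -7 - \frac{1}{2} = - \frac{15}{2}$)
$r + b y{\left(T{\left(w{\left(-4 \right)},x{\left(0 \right)} \right)} \right)} = 15 + 2 \left(- \frac{15}{2}\right) = 15 - 15 = 0$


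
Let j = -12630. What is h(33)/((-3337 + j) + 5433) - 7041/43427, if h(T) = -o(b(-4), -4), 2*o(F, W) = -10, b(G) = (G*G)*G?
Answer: -74387029/457460018 ≈ -0.16261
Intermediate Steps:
b(G) = G³ (b(G) = G²*G = G³)
o(F, W) = -5 (o(F, W) = (½)*(-10) = -5)
h(T) = 5 (h(T) = -1*(-5) = 5)
h(33)/((-3337 + j) + 5433) - 7041/43427 = 5/((-3337 - 12630) + 5433) - 7041/43427 = 5/(-15967 + 5433) - 7041*1/43427 = 5/(-10534) - 7041/43427 = 5*(-1/10534) - 7041/43427 = -5/10534 - 7041/43427 = -74387029/457460018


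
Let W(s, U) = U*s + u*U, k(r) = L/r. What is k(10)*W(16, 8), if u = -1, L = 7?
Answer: 84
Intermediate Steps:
k(r) = 7/r
W(s, U) = -U + U*s (W(s, U) = U*s - U = -U + U*s)
k(10)*W(16, 8) = (7/10)*(8*(-1 + 16)) = (7*(1/10))*(8*15) = (7/10)*120 = 84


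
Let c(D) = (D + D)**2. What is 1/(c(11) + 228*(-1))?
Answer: 1/256 ≈ 0.0039063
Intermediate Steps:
c(D) = 4*D**2 (c(D) = (2*D)**2 = 4*D**2)
1/(c(11) + 228*(-1)) = 1/(4*11**2 + 228*(-1)) = 1/(4*121 - 228) = 1/(484 - 228) = 1/256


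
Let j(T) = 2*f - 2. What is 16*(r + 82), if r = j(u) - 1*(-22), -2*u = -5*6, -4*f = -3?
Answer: 1656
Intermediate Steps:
f = ¾ (f = -¼*(-3) = ¾ ≈ 0.75000)
u = 15 (u = -(-5)*6/2 = -½*(-30) = 15)
j(T) = -½ (j(T) = 2*(¾) - 2 = 3/2 - 2 = -½)
r = 43/2 (r = -½ - 1*(-22) = -½ + 22 = 43/2 ≈ 21.500)
16*(r + 82) = 16*(43/2 + 82) = 16*(207/2) = 1656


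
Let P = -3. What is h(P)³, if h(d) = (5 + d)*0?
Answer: 0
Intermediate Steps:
h(d) = 0
h(P)³ = 0³ = 0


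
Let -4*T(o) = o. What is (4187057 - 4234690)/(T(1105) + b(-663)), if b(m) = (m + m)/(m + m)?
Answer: 190532/1101 ≈ 173.05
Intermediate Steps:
T(o) = -o/4
b(m) = 1 (b(m) = (2*m)/((2*m)) = (2*m)*(1/(2*m)) = 1)
(4187057 - 4234690)/(T(1105) + b(-663)) = (4187057 - 4234690)/(-1/4*1105 + 1) = -47633/(-1105/4 + 1) = -47633/(-1101/4) = -47633*(-4/1101) = 190532/1101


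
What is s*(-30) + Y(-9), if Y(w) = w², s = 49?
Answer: -1389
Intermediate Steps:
s*(-30) + Y(-9) = 49*(-30) + (-9)² = -1470 + 81 = -1389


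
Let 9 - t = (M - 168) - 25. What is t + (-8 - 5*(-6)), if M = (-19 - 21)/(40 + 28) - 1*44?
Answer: 4566/17 ≈ 268.59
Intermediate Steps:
M = -758/17 (M = -40/68 - 44 = -40*1/68 - 44 = -10/17 - 44 = -758/17 ≈ -44.588)
t = 4192/17 (t = 9 - ((-758/17 - 168) - 25) = 9 - (-3614/17 - 25) = 9 - 1*(-4039/17) = 9 + 4039/17 = 4192/17 ≈ 246.59)
t + (-8 - 5*(-6)) = 4192/17 + (-8 - 5*(-6)) = 4192/17 + (-8 + 30) = 4192/17 + 22 = 4566/17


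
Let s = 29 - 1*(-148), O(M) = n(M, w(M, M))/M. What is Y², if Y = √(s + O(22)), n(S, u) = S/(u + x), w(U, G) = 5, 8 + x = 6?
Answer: 532/3 ≈ 177.33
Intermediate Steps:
x = -2 (x = -8 + 6 = -2)
n(S, u) = S/(-2 + u) (n(S, u) = S/(u - 2) = S/(-2 + u))
O(M) = ⅓ (O(M) = (M/(-2 + 5))/M = (M/3)/M = ⅓)
s = 177 (s = 29 + 148 = 177)
Y = 2*√399/3 (Y = √(177 + ⅓) = √(532/3) = 2*√399/3 ≈ 13.317)
Y² = (2*√399/3)² = 532/3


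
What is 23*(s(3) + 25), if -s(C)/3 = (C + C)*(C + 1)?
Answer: -1081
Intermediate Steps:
s(C) = -6*C*(1 + C) (s(C) = -3*(C + C)*(C + 1) = -3*2*C*(1 + C) = -6*C*(1 + C))
23*(s(3) + 25) = 23*(-6*3*(1 + 3) + 25) = 23*(-6*3*4 + 25) = 23*(-72 + 25) = 23*(-47) = -1081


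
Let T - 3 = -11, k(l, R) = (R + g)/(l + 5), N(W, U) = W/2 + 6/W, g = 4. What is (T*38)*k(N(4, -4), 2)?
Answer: -3648/17 ≈ -214.59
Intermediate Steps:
N(W, U) = W/2 + 6/W (N(W, U) = W*(1/2) + 6/W = W/2 + 6/W)
k(l, R) = (4 + R)/(5 + l) (k(l, R) = (R + 4)/(l + 5) = (4 + R)/(5 + l))
T = -8 (T = 3 - 11 = -8)
(T*38)*k(N(4, -4), 2) = (-8*38)*((4 + 2)/(5 + ((1/2)*4 + 6/4))) = -304*6/(5 + (2 + 6*(1/4))) = -304*6/(5 + (2 + 3/2)) = -304*6/(5 + 7/2) = -304*6/17/2 = -608*6/17 = -304*12/17 = -3648/17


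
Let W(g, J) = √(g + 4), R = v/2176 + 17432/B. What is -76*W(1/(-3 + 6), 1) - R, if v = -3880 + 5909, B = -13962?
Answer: 4801567/15190656 - 76*√39/3 ≈ -157.89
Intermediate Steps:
v = 2029
R = -4801567/15190656 (R = 2029/2176 + 17432/(-13962) = 2029*(1/2176) + 17432*(-1/13962) = 2029/2176 - 8716/6981 = -4801567/15190656 ≈ -0.31609)
W(g, J) = √(4 + g)
-76*W(1/(-3 + 6), 1) - R = -76*√(4 + 1/(-3 + 6)) - 1*(-4801567/15190656) = -76*√(4 + 1/3) + 4801567/15190656 = -76*√(4 + ⅓) + 4801567/15190656 = -76*√39/3 + 4801567/15190656 = 4801567/15190656 - 76*√39/3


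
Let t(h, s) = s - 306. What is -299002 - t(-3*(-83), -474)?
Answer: -298222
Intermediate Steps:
t(h, s) = -306 + s
-299002 - t(-3*(-83), -474) = -299002 - (-306 - 474) = -299002 - 1*(-780) = -299002 + 780 = -298222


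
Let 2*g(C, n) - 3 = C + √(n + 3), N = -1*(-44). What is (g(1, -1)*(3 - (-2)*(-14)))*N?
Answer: -2200 - 550*√2 ≈ -2977.8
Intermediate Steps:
N = 44
g(C, n) = 3/2 + C/2 + √(3 + n)/2 (g(C, n) = 3/2 + (C + √(n + 3))/2 = 3/2 + (C + √(3 + n))/2 = 3/2 + (C/2 + √(3 + n)/2) = 3/2 + C/2 + √(3 + n)/2)
(g(1, -1)*(3 - (-2)*(-14)))*N = ((3/2 + (½)*1 + √(3 - 1)/2)*(3 - (-2)*(-14)))*44 = ((3/2 + ½ + √2/2)*(3 - 1*28))*44 = ((2 + √2/2)*(3 - 28))*44 = ((2 + √2/2)*(-25))*44 = (-50 - 25*√2/2)*44 = -2200 - 550*√2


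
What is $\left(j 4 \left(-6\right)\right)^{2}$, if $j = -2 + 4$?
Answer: $2304$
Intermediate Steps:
$j = 2$
$\left(j 4 \left(-6\right)\right)^{2} = \left(2 \cdot 4 \left(-6\right)\right)^{2} = \left(8 \left(-6\right)\right)^{2} = \left(-48\right)^{2} = 2304$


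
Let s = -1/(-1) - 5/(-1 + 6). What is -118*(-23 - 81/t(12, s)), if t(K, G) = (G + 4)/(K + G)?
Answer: 31388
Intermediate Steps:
s = 0 (s = -1*(-1) - 5/5 = 1 - 5*1/5 = 1 - 1 = 0)
t(K, G) = (4 + G)/(G + K)
-118*(-23 - 81/t(12, s)) = -118*(-23 - 81*(0 + 12)/(4 + 0)) = -118*(-23 - 81/(4/12)) = -118*(-23 - 81/((1/12)*4)) = -118*(-23 - 81/1/3) = -118*(-23 - 81*3) = -118*(-23 - 243) = -118*(-266) = 31388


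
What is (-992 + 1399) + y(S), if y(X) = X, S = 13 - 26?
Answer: 394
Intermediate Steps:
S = -13
(-992 + 1399) + y(S) = (-992 + 1399) - 13 = 407 - 13 = 394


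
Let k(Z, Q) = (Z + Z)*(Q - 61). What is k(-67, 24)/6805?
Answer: 4958/6805 ≈ 0.72858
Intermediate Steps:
k(Z, Q) = 2*Z*(-61 + Q) (k(Z, Q) = (2*Z)*(-61 + Q) = 2*Z*(-61 + Q))
k(-67, 24)/6805 = (2*(-67)*(-61 + 24))/6805 = (2*(-67)*(-37))*(1/6805) = 4958*(1/6805) = 4958/6805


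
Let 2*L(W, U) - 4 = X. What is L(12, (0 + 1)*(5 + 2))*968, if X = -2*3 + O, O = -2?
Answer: -1936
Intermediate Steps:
X = -8 (X = -2*3 - 2 = -6 - 2 = -8)
L(W, U) = -2 (L(W, U) = 2 + (½)*(-8) = 2 - 4 = -2)
L(12, (0 + 1)*(5 + 2))*968 = -2*968 = -1936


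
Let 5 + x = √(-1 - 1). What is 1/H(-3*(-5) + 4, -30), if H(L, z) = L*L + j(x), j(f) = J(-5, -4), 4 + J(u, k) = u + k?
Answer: 1/348 ≈ 0.0028736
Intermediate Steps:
J(u, k) = -4 + k + u (J(u, k) = -4 + (u + k) = -4 + (k + u) = -4 + k + u)
x = -5 + I*√2 (x = -5 + √(-1 - 1) = -5 + √(-2) = -5 + I*√2 ≈ -5.0 + 1.4142*I)
j(f) = -13 (j(f) = -4 - 4 - 5 = -13)
H(L, z) = -13 + L² (H(L, z) = L*L - 13 = L² - 13 = -13 + L²)
1/H(-3*(-5) + 4, -30) = 1/(-13 + (-3*(-5) + 4)²) = 1/(-13 + (15 + 4)²) = 1/(-13 + 19²) = 1/(-13 + 361) = 1/348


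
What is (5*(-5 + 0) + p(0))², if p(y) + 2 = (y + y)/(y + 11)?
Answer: 729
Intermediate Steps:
p(y) = -2 + 2*y/(11 + y) (p(y) = -2 + (y + y)/(y + 11) = -2 + (2*y)/(11 + y) = -2 + 2*y/(11 + y))
(5*(-5 + 0) + p(0))² = (5*(-5 + 0) - 22/(11 + 0))² = (5*(-5) - 22/11)² = (-25 - 22*1/11)² = (-25 - 2)² = (-27)² = 729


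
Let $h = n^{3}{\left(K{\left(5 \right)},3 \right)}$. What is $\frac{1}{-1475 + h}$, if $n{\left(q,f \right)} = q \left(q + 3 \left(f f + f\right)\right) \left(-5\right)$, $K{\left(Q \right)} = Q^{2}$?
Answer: $- \frac{1}{443322267100} \approx -2.2557 \cdot 10^{-12}$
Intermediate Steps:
$n{\left(q,f \right)} = - 5 q \left(q + 3 f + 3 f^{2}\right)$ ($n{\left(q,f \right)} = q \left(q + 3 \left(f^{2} + f\right)\right) \left(-5\right) = q \left(q + 3 \left(f + f^{2}\right)\right) \left(-5\right) = q \left(q + \left(3 f + 3 f^{2}\right)\right) \left(-5\right) = q \left(q + 3 f + 3 f^{2}\right) \left(-5\right) = - 5 q \left(q + 3 f + 3 f^{2}\right)$)
$h = -443322265625$ ($h = \left(- 5 \cdot 5^{2} \left(5^{2} + 3 \cdot 3 + 3 \cdot 3^{2}\right)\right)^{3} = \left(\left(-5\right) 25 \left(25 + 9 + 3 \cdot 9\right)\right)^{3} = \left(\left(-5\right) 25 \left(25 + 9 + 27\right)\right)^{3} = \left(\left(-5\right) 25 \cdot 61\right)^{3} = \left(-7625\right)^{3} = -443322265625$)
$\frac{1}{-1475 + h} = \frac{1}{-1475 - 443322265625} = \frac{1}{-443322267100} = - \frac{1}{443322267100}$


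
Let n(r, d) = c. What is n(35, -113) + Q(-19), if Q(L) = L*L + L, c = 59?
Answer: 401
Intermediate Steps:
n(r, d) = 59
Q(L) = L + L**2 (Q(L) = L**2 + L = L + L**2)
n(35, -113) + Q(-19) = 59 - 19*(1 - 19) = 59 - 19*(-18) = 59 + 342 = 401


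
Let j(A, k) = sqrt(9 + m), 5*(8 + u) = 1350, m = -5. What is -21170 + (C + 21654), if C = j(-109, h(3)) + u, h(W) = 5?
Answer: 748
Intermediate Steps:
u = 262 (u = -8 + (1/5)*1350 = -8 + 270 = 262)
j(A, k) = 2 (j(A, k) = sqrt(9 - 5) = sqrt(4) = 2)
C = 264 (C = 2 + 262 = 264)
-21170 + (C + 21654) = -21170 + (264 + 21654) = -21170 + 21918 = 748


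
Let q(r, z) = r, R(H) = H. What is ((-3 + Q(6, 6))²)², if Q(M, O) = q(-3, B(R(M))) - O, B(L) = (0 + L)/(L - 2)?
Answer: 20736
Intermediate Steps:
B(L) = L/(-2 + L)
Q(M, O) = -3 - O
((-3 + Q(6, 6))²)² = ((-3 + (-3 - 1*6))²)² = ((-3 + (-3 - 6))²)² = ((-3 - 9)²)² = ((-12)²)² = 144² = 20736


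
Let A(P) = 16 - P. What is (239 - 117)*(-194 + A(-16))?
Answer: -19764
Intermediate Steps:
(239 - 117)*(-194 + A(-16)) = (239 - 117)*(-194 + (16 - 1*(-16))) = 122*(-194 + (16 + 16)) = 122*(-194 + 32) = 122*(-162) = -19764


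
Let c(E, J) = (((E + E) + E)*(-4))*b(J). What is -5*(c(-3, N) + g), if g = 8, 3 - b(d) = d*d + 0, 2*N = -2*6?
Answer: 5900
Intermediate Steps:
N = -6 (N = (-2*6)/2 = (½)*(-12) = -6)
b(d) = 3 - d² (b(d) = 3 - (d*d + 0) = 3 - (d² + 0) = 3 - d²)
c(E, J) = -12*E*(3 - J²) (c(E, J) = (((E + E) + E)*(-4))*(3 - J²) = ((2*E + E)*(-4))*(3 - J²) = ((3*E)*(-4))*(3 - J²) = (-12*E)*(3 - J²) = -12*E*(3 - J²))
-5*(c(-3, N) + g) = -5*(12*(-3)*(-3 + (-6)²) + 8) = -5*(12*(-3)*(-3 + 36) + 8) = -5*(12*(-3)*33 + 8) = -5*(-1188 + 8) = -5*(-1180) = 5900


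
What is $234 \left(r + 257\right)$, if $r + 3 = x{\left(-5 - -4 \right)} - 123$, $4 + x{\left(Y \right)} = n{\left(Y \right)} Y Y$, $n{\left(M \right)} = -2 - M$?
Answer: $29484$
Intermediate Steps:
$x{\left(Y \right)} = -4 + Y^{2} \left(-2 - Y\right)$ ($x{\left(Y \right)} = -4 + \left(-2 - Y\right) Y Y = -4 + Y \left(-2 - Y\right) Y = -4 + Y^{2} \left(-2 - Y\right)$)
$r = -131$ ($r = -3 - \left(127 + \left(-5 - -4\right)^{2} \left(2 - 1\right)\right) = -3 - \left(127 + \left(-5 + 4\right)^{2} \left(2 + \left(-5 + 4\right)\right)\right) = -3 - \left(127 + \left(-1\right)^{2} \left(2 - 1\right)\right) = -3 - \left(127 + 1\right) = -3 - 128 = -131$)
$234 \left(r + 257\right) = 234 \left(-131 + 257\right) = 234 \cdot 126 = 29484$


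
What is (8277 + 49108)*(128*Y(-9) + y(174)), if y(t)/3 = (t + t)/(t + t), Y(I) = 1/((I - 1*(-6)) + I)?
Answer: -1319855/3 ≈ -4.3995e+5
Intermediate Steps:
Y(I) = 1/(6 + 2*I) (Y(I) = 1/((I + 6) + I) = 1/((6 + I) + I) = 1/(6 + 2*I))
y(t) = 3 (y(t) = 3*((t + t)/(t + t)) = 3*((2*t)/((2*t))) = 3*((2*t)*(1/(2*t))) = 3*1 = 3)
(8277 + 49108)*(128*Y(-9) + y(174)) = (8277 + 49108)*(128*(1/(2*(3 - 9))) + 3) = 57385*(128*((1/2)/(-6)) + 3) = 57385*(128*((1/2)*(-1/6)) + 3) = 57385*(128*(-1/12) + 3) = 57385*(-32/3 + 3) = 57385*(-23/3) = -1319855/3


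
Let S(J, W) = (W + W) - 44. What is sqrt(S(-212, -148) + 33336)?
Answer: 2*sqrt(8249) ≈ 181.65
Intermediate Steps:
S(J, W) = -44 + 2*W (S(J, W) = 2*W - 44 = -44 + 2*W)
sqrt(S(-212, -148) + 33336) = sqrt((-44 + 2*(-148)) + 33336) = sqrt((-44 - 296) + 33336) = sqrt(-340 + 33336) = sqrt(32996) = 2*sqrt(8249)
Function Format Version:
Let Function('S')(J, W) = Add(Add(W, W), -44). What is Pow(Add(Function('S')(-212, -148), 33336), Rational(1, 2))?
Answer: Mul(2, Pow(8249, Rational(1, 2))) ≈ 181.65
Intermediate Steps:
Function('S')(J, W) = Add(-44, Mul(2, W)) (Function('S')(J, W) = Add(Mul(2, W), -44) = Add(-44, Mul(2, W)))
Pow(Add(Function('S')(-212, -148), 33336), Rational(1, 2)) = Pow(Add(Add(-44, Mul(2, -148)), 33336), Rational(1, 2)) = Pow(Add(Add(-44, -296), 33336), Rational(1, 2)) = Pow(Add(-340, 33336), Rational(1, 2)) = Pow(32996, Rational(1, 2)) = Mul(2, Pow(8249, Rational(1, 2)))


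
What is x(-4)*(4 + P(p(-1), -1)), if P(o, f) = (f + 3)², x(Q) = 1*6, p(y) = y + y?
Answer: 48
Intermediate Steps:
p(y) = 2*y
x(Q) = 6
P(o, f) = (3 + f)²
x(-4)*(4 + P(p(-1), -1)) = 6*(4 + (3 - 1)²) = 6*(4 + 2²) = 6*(4 + 4) = 6*8 = 48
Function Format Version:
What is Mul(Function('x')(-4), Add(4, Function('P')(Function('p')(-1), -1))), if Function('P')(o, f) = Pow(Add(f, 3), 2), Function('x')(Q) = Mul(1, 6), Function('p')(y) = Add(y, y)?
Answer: 48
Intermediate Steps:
Function('p')(y) = Mul(2, y)
Function('x')(Q) = 6
Function('P')(o, f) = Pow(Add(3, f), 2)
Mul(Function('x')(-4), Add(4, Function('P')(Function('p')(-1), -1))) = Mul(6, Add(4, Pow(Add(3, -1), 2))) = Mul(6, Add(4, Pow(2, 2))) = Mul(6, Add(4, 4)) = Mul(6, 8) = 48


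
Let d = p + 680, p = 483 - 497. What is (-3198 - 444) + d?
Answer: -2976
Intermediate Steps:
p = -14
d = 666 (d = -14 + 680 = 666)
(-3198 - 444) + d = (-3198 - 444) + 666 = -3642 + 666 = -2976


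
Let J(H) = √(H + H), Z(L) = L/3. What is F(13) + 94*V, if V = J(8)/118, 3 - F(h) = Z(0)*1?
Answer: 365/59 ≈ 6.1864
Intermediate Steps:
Z(L) = L/3 (Z(L) = L*(⅓) = L/3)
J(H) = √2*√H (J(H) = √(2*H) = √2*√H)
F(h) = 3 (F(h) = 3 - (⅓)*0 = 3 - 0 = 3 - 1*0 = 3 + 0 = 3)
V = 2/59 (V = (√2*√8)/118 = (√2*(2*√2))*(1/118) = 4*(1/118) = 2/59 ≈ 0.033898)
F(13) + 94*V = 3 + 94*(2/59) = 3 + 188/59 = 365/59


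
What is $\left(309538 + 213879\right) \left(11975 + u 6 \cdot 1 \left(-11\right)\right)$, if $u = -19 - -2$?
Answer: $6855192449$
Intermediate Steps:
$u = -17$ ($u = -19 + 2 = -17$)
$\left(309538 + 213879\right) \left(11975 + u 6 \cdot 1 \left(-11\right)\right) = \left(309538 + 213879\right) \left(11975 + - 17 \cdot 6 \cdot 1 \left(-11\right)\right) = 523417 \left(11975 + \left(-17\right) 6 \left(-11\right)\right) = 523417 \left(11975 - -1122\right) = 523417 \left(11975 + 1122\right) = 523417 \cdot 13097 = 6855192449$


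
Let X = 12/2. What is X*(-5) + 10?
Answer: -20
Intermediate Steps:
X = 6 (X = 12*(½) = 6)
X*(-5) + 10 = 6*(-5) + 10 = -30 + 10 = -20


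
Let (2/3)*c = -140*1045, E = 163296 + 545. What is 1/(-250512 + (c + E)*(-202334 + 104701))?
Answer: 1/5429022985 ≈ 1.8420e-10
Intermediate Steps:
E = 163841
c = -219450 (c = 3*(-140*1045)/2 = (3/2)*(-146300) = -219450)
1/(-250512 + (c + E)*(-202334 + 104701)) = 1/(-250512 + (-219450 + 163841)*(-202334 + 104701)) = 1/(-250512 - 55609*(-97633)) = 1/(-250512 + 5429273497) = 1/5429022985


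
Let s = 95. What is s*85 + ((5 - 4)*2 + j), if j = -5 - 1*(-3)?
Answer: 8075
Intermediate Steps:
j = -2 (j = -5 + 3 = -2)
s*85 + ((5 - 4)*2 + j) = 95*85 + ((5 - 4)*2 - 2) = 8075 + (1*2 - 2) = 8075 + (2 - 2) = 8075 + 0 = 8075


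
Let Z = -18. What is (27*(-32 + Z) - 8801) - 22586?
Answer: -32737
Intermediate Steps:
(27*(-32 + Z) - 8801) - 22586 = (27*(-32 - 18) - 8801) - 22586 = (27*(-50) - 8801) - 22586 = (-1350 - 8801) - 22586 = -10151 - 22586 = -32737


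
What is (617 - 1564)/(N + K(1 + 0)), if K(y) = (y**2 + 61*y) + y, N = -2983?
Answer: 947/2920 ≈ 0.32432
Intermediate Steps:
K(y) = y**2 + 62*y
(617 - 1564)/(N + K(1 + 0)) = (617 - 1564)/(-2983 + (1 + 0)*(62 + (1 + 0))) = -947/(-2983 + 1*(62 + 1)) = -947/(-2983 + 1*63) = -947/(-2983 + 63) = -947/(-2920) = -947*(-1/2920) = 947/2920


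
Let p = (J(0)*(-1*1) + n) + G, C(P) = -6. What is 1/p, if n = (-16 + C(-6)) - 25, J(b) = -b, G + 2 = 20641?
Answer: 1/20592 ≈ 4.8563e-5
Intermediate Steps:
G = 20639 (G = -2 + 20641 = 20639)
n = -47 (n = (-16 - 6) - 25 = -22 - 25 = -47)
p = 20592 (p = ((-1*0)*(-1*1) - 47) + 20639 = (0*(-1) - 47) + 20639 = (0 - 47) + 20639 = -47 + 20639 = 20592)
1/p = 1/20592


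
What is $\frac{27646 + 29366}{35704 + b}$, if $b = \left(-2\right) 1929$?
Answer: $\frac{28506}{15923} \approx 1.7902$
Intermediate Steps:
$b = -3858$
$\frac{27646 + 29366}{35704 + b} = \frac{27646 + 29366}{35704 - 3858} = \frac{57012}{31846} = 57012 \cdot \frac{1}{31846} = \frac{28506}{15923}$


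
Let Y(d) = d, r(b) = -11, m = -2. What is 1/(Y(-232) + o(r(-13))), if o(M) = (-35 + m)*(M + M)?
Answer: 1/582 ≈ 0.0017182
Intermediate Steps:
o(M) = -74*M (o(M) = (-35 - 2)*(M + M) = -74*M)
1/(Y(-232) + o(r(-13))) = 1/(-232 - 74*(-11)) = 1/(-232 + 814) = 1/582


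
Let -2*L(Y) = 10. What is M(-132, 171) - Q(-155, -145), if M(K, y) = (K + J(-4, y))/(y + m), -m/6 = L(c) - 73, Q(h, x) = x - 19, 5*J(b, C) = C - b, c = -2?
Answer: 104699/639 ≈ 163.85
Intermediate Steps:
L(Y) = -5 (L(Y) = -½*10 = -5)
J(b, C) = -b/5 + C/5 (J(b, C) = (C - b)/5 = -b/5 + C/5)
Q(h, x) = -19 + x
m = 468 (m = -6*(-5 - 73) = -6*(-78) = 468)
M(K, y) = (⅘ + K + y/5)/(468 + y) (M(K, y) = (K + (-⅕*(-4) + y/5))/(y + 468) = (K + (⅘ + y/5))/(468 + y) = (⅘ + K + y/5)/(468 + y))
M(-132, 171) - Q(-155, -145) = (4 + 171 + 5*(-132))/(5*(468 + 171)) - (-19 - 145) = (⅕)*(4 + 171 - 660)/639 - 1*(-164) = (⅕)*(1/639)*(-485) + 164 = -97/639 + 164 = 104699/639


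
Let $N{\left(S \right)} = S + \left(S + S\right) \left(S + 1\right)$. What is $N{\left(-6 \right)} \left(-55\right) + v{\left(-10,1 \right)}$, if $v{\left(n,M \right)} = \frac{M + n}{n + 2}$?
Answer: $- \frac{23751}{8} \approx -2968.9$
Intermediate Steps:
$N{\left(S \right)} = S + 2 S \left(1 + S\right)$
$v{\left(n,M \right)} = \frac{M + n}{2 + n}$
$N{\left(-6 \right)} \left(-55\right) + v{\left(-10,1 \right)} = - 6 \left(3 + 2 \left(-6\right)\right) \left(-55\right) + \frac{1 - 10}{2 - 10} = - 6 \left(3 - 12\right) \left(-55\right) + \frac{1}{-8} \left(-9\right) = \left(-6\right) \left(-9\right) \left(-55\right) - - \frac{9}{8} = 54 \left(-55\right) + \frac{9}{8} = -2970 + \frac{9}{8} = - \frac{23751}{8}$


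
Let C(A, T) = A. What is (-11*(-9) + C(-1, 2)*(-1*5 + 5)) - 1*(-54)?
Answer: 153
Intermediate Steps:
(-11*(-9) + C(-1, 2)*(-1*5 + 5)) - 1*(-54) = (-11*(-9) - (-1*5 + 5)) - 1*(-54) = (99 - (-5 + 5)) + 54 = (99 - 1*0) + 54 = (99 + 0) + 54 = 99 + 54 = 153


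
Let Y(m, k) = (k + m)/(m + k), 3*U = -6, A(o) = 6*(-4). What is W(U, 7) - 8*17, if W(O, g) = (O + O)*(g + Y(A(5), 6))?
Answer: -168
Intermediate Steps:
A(o) = -24
U = -2 (U = (⅓)*(-6) = -2)
Y(m, k) = 1 (Y(m, k) = (k + m)/(k + m) = 1)
W(O, g) = 2*O*(1 + g) (W(O, g) = (O + O)*(g + 1) = (2*O)*(1 + g) = 2*O*(1 + g))
W(U, 7) - 8*17 = 2*(-2)*(1 + 7) - 8*17 = 2*(-2)*8 - 136 = -32 - 136 = -168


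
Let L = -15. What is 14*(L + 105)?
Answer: 1260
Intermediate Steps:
14*(L + 105) = 14*(-15 + 105) = 14*90 = 1260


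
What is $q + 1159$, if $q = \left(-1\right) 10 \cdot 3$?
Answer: $1129$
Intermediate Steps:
$q = -30$ ($q = \left(-10\right) 3 = -30$)
$q + 1159 = -30 + 1159 = 1129$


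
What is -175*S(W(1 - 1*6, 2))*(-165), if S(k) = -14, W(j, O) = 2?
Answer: -404250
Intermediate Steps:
-175*S(W(1 - 1*6, 2))*(-165) = -175*(-14)*(-165) = 2450*(-165) = -404250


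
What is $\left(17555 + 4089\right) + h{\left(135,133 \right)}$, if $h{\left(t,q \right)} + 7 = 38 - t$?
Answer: $21540$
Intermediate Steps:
$h{\left(t,q \right)} = 31 - t$ ($h{\left(t,q \right)} = -7 - \left(-38 + t\right) = 31 - t$)
$\left(17555 + 4089\right) + h{\left(135,133 \right)} = \left(17555 + 4089\right) + \left(31 - 135\right) = 21644 + \left(31 - 135\right) = 21644 - 104 = 21540$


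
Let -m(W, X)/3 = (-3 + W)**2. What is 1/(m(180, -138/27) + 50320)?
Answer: -1/43667 ≈ -2.2901e-5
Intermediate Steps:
m(W, X) = -3*(-3 + W)**2
1/(m(180, -138/27) + 50320) = 1/(-3*(-3 + 180)**2 + 50320) = 1/(-3*177**2 + 50320) = 1/(-3*31329 + 50320) = 1/(-93987 + 50320) = 1/(-43667) = -1/43667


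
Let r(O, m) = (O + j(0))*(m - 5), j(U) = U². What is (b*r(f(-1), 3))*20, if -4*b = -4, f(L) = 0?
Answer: 0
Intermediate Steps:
b = 1 (b = -¼*(-4) = 1)
r(O, m) = O*(-5 + m) (r(O, m) = (O + 0²)*(m - 5) = (O + 0)*(-5 + m) = O*(-5 + m))
(b*r(f(-1), 3))*20 = (1*(0*(-5 + 3)))*20 = (1*(0*(-2)))*20 = (1*0)*20 = 0*20 = 0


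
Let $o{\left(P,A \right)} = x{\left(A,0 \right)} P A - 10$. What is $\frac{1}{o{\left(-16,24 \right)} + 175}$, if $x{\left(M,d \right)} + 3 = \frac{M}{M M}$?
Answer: $\frac{1}{1301} \approx 0.00076864$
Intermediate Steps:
$x{\left(M,d \right)} = -3 + \frac{1}{M}$ ($x{\left(M,d \right)} = -3 + \frac{M}{M M} = -3 + \frac{M}{M^{2}} = -3 + \frac{1}{M}$)
$o{\left(P,A \right)} = -10 + A P \left(-3 + \frac{1}{A}\right)$ ($o{\left(P,A \right)} = \left(-3 + \frac{1}{A}\right) P A - 10 = P \left(-3 + \frac{1}{A}\right) A - 10 = A P \left(-3 + \frac{1}{A}\right) - 10 = -10 + A P \left(-3 + \frac{1}{A}\right)$)
$\frac{1}{o{\left(-16,24 \right)} + 175} = \frac{1}{\left(-10 - 16 - 72 \left(-16\right)\right) + 175} = \frac{1}{\left(-10 - 16 + 1152\right) + 175} = \frac{1}{1126 + 175} = \frac{1}{1301}$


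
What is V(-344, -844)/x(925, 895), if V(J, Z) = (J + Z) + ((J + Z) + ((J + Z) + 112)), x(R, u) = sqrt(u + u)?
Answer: -1726*sqrt(1790)/895 ≈ -81.591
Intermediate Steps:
x(R, u) = sqrt(2)*sqrt(u) (x(R, u) = sqrt(2*u) = sqrt(2)*sqrt(u))
V(J, Z) = 112 + 3*J + 3*Z (V(J, Z) = (J + Z) + ((J + Z) + (112 + J + Z)) = (J + Z) + (112 + 2*J + 2*Z) = 112 + 3*J + 3*Z)
V(-344, -844)/x(925, 895) = (112 + 3*(-344) + 3*(-844))/((sqrt(2)*sqrt(895))) = (112 - 1032 - 2532)/(sqrt(1790)) = -1726*sqrt(1790)/895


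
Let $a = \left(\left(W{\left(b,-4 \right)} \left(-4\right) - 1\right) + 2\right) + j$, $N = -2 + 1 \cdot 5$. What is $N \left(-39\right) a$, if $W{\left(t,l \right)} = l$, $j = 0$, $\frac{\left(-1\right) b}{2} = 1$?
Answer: $-1989$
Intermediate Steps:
$b = -2$ ($b = \left(-2\right) 1 = -2$)
$N = 3$ ($N = -2 + 5 = 3$)
$a = 17$ ($a = \left(\left(\left(-4\right) \left(-4\right) - 1\right) + 2\right) + 0 = \left(\left(16 - 1\right) + 2\right) + 0 = \left(15 + 2\right) + 0 = 17 + 0 = 17$)
$N \left(-39\right) a = 3 \left(-39\right) 17 = \left(-117\right) 17 = -1989$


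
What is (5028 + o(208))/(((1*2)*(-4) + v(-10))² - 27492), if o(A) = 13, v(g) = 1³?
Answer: -5041/27443 ≈ -0.18369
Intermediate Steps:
v(g) = 1
(5028 + o(208))/(((1*2)*(-4) + v(-10))² - 27492) = (5028 + 13)/(((1*2)*(-4) + 1)² - 27492) = 5041/((2*(-4) + 1)² - 27492) = 5041/((-8 + 1)² - 27492) = 5041/((-7)² - 27492) = 5041/(49 - 27492) = 5041/(-27443) = 5041*(-1/27443) = -5041/27443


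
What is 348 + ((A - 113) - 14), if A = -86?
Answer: 135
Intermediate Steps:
348 + ((A - 113) - 14) = 348 + ((-86 - 113) - 14) = 348 + (-199 - 14) = 348 - 213 = 135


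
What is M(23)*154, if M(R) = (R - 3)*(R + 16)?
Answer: 120120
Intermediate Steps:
M(R) = (-3 + R)*(16 + R)
M(23)*154 = (-48 + 23**2 + 13*23)*154 = (-48 + 529 + 299)*154 = 780*154 = 120120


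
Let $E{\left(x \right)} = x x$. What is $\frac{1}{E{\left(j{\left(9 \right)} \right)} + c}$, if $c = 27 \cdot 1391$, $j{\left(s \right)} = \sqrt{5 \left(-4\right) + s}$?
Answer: $\frac{1}{37546} \approx 2.6634 \cdot 10^{-5}$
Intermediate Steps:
$j{\left(s \right)} = \sqrt{-20 + s}$
$E{\left(x \right)} = x^{2}$
$c = 37557$
$\frac{1}{E{\left(j{\left(9 \right)} \right)} + c} = \frac{1}{\left(\sqrt{-20 + 9}\right)^{2} + 37557} = \frac{1}{\left(\sqrt{-11}\right)^{2} + 37557} = \frac{1}{\left(i \sqrt{11}\right)^{2} + 37557} = \frac{1}{-11 + 37557} = \frac{1}{37546}$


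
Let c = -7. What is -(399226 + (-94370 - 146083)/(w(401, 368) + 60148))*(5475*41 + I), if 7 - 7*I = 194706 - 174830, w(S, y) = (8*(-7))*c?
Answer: -3124748948380056/35315 ≈ -8.8482e+10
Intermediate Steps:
w(S, y) = 392 (w(S, y) = (8*(-7))*(-7) = -56*(-7) = 392)
I = -19869/7 (I = 1 - (194706 - 174830)/7 = 1 - ⅐*19876 = 1 - 19876/7 = -19869/7 ≈ -2838.4)
-(399226 + (-94370 - 146083)/(w(401, 368) + 60148))*(5475*41 + I) = -(399226 + (-94370 - 146083)/(392 + 60148))*(5475*41 - 19869/7) = -(399226 - 240453/60540)*(224475 - 19869/7) = -(399226 - 240453*1/60540)*1551456/7 = -(399226 - 80151/20180)*1551456/7 = -8056300529*1551456/(20180*7) = -1*3124748948380056/35315 = -3124748948380056/35315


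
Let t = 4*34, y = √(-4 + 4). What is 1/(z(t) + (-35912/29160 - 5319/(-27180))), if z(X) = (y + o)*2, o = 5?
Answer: 2201580/19735283 ≈ 0.11156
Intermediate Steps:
y = 0 (y = √0 = 0)
t = 136
z(X) = 10 (z(X) = (0 + 5)*2 = 5*2 = 10)
1/(z(t) + (-35912/29160 - 5319/(-27180))) = 1/(10 + (-35912/29160 - 5319/(-27180))) = 1/(10 + (-35912*1/29160 - 5319*(-1/27180))) = 1/(10 + (-4489/3645 + 591/3020)) = 1/(10 - 2280517/2201580) = 1/(19735283/2201580) = 2201580/19735283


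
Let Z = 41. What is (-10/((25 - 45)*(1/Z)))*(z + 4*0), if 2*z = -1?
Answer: -41/4 ≈ -10.250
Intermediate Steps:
z = -½ (z = (½)*(-1) = -½ ≈ -0.50000)
(-10/((25 - 45)*(1/Z)))*(z + 4*0) = (-10/((25 - 45)*(1/41)))*(-½ + 4*0) = (-10/((-20)*1/41))*(-½ + 0) = -(-1)*41/2*(-½) = -10*(-41/20)*(-½) = (41/2)*(-½) = -41/4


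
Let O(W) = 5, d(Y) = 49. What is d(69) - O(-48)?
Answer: 44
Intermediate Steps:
d(69) - O(-48) = 49 - 1*5 = 49 - 5 = 44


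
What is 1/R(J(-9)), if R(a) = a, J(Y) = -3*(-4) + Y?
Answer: 1/3 ≈ 0.33333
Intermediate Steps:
J(Y) = 12 + Y
1/R(J(-9)) = 1/(12 - 9) = 1/3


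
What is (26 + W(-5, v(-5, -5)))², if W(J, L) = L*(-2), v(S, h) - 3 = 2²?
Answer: 144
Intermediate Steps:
v(S, h) = 7 (v(S, h) = 3 + 2² = 3 + 4 = 7)
W(J, L) = -2*L
(26 + W(-5, v(-5, -5)))² = (26 - 2*7)² = (26 - 14)² = 12² = 144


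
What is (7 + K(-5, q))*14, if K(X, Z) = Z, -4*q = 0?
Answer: 98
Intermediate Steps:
q = 0 (q = -¼*0 = 0)
(7 + K(-5, q))*14 = (7 + 0)*14 = 7*14 = 98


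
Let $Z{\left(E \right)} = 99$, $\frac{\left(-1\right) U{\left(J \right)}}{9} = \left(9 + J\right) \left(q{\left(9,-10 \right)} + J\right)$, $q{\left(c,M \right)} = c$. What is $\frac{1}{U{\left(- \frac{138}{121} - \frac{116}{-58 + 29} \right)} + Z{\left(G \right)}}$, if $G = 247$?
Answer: $- \frac{14641}{17083566} \approx -0.00085702$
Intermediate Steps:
$U{\left(J \right)} = - 9 \left(9 + J\right)^{2}$ ($U{\left(J \right)} = - 9 \left(9 + J\right) \left(9 + J\right) = - 9 \left(9 + J\right)^{2}$)
$\frac{1}{U{\left(- \frac{138}{121} - \frac{116}{-58 + 29} \right)} + Z{\left(G \right)}} = \frac{1}{\left(-729 - 162 \left(- \frac{138}{121} - \frac{116}{-58 + 29}\right) - 9 \left(- \frac{138}{121} - \frac{116}{-58 + 29}\right)^{2}\right) + 99} = \frac{1}{\left(-729 - 162 \left(\left(-138\right) \frac{1}{121} - \frac{116}{-29}\right) - 9 \left(\left(-138\right) \frac{1}{121} - \frac{116}{-29}\right)^{2}\right) + 99} = \frac{1}{\left(-729 - 162 \left(- \frac{138}{121} - -4\right) - 9 \left(- \frac{138}{121} - -4\right)^{2}\right) + 99} = \frac{1}{\left(-729 - 162 \left(- \frac{138}{121} + 4\right) - 9 \left(- \frac{138}{121} + 4\right)^{2}\right) + 99} = \frac{1}{\left(-729 - \frac{56052}{121} - 9 \left(\frac{346}{121}\right)^{2}\right) + 99} = \frac{1}{\left(-729 - \frac{56052}{121} - \frac{1077444}{14641}\right) + 99} = \frac{1}{- \frac{18533025}{14641} + 99} = \frac{1}{- \frac{17083566}{14641}} = - \frac{14641}{17083566}$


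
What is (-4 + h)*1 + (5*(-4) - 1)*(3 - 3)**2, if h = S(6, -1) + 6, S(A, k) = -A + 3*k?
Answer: -7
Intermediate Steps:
h = -3 (h = (-1*6 + 3*(-1)) + 6 = (-6 - 3) + 6 = -9 + 6 = -3)
(-4 + h)*1 + (5*(-4) - 1)*(3 - 3)**2 = (-4 - 3)*1 + (5*(-4) - 1)*(3 - 3)**2 = -7*1 + (-20 - 1)*0**2 = -7 - 21*0 = -7 + 0 = -7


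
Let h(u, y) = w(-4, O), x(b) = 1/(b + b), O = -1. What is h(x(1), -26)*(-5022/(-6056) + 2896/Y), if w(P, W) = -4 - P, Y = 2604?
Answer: 0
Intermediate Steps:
x(b) = 1/(2*b)
h(u, y) = 0 (h(u, y) = -4 - 1*(-4) = -4 + 4 = 0)
h(x(1), -26)*(-5022/(-6056) + 2896/Y) = 0*(-5022/(-6056) + 2896/2604) = 0*(-5022*(-1/6056) + 2896*(1/2604)) = 0*(2511/3028 + 724/651) = 0*(3826933/1971228) = 0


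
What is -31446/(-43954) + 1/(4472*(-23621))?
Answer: 1660869397999/2321498902424 ≈ 0.71543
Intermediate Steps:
-31446/(-43954) + 1/(4472*(-23621)) = -31446*(-1/43954) + (1/4472)*(-1/23621) = 15723/21977 - 1/105633112 = 1660869397999/2321498902424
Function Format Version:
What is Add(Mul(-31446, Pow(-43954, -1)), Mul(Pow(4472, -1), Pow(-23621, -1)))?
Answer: Rational(1660869397999, 2321498902424) ≈ 0.71543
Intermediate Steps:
Add(Mul(-31446, Pow(-43954, -1)), Mul(Pow(4472, -1), Pow(-23621, -1))) = Add(Mul(-31446, Rational(-1, 43954)), Mul(Rational(1, 4472), Rational(-1, 23621))) = Add(Rational(15723, 21977), Rational(-1, 105633112)) = Rational(1660869397999, 2321498902424)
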